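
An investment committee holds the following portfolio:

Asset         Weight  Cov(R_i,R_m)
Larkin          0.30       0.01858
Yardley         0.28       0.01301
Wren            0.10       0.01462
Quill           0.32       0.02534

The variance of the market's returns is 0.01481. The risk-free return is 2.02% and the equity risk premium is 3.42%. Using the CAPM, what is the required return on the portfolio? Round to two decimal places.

6.36%

β_Larkin = 0.01858 / 0.01481 = 1.2546
β_Yardley = 0.01301 / 0.01481 = 0.8785
β_Wren = 0.01462 / 0.01481 = 0.9872
β_Quill = 0.02534 / 0.01481 = 1.7110
β_P = Σ w_i β_i = 0.30×1.2546 + 0.28×0.8785 + 0.10×0.9872 + 0.32×1.7110 = 1.2686
E(R_P) = R_f + β_P × MRP = 2.02% + 1.2686 × 3.42% = 6.36%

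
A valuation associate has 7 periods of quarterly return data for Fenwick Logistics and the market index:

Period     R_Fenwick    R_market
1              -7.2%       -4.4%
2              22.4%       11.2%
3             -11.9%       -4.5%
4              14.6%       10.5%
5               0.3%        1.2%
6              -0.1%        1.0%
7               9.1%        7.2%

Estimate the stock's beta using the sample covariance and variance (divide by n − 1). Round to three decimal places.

Mean R_i = (-7.2 + 22.4 − 11.9 + 14.6 + 0.3 − 0.1 + 9.1) / 7 = 3.8857%
Mean R_m = (-4.4 + 11.2 − 4.5 + 10.5 + 1.2 + 1.0 + 7.2) / 7 = 3.1714%
Σ(R_i − R̄_i)(R_m − R̄_m) = 468.9271  ⇒  Cov = 468.9271 / 6 = 78.1545
Σ(R_m − R̄_m)² = 259.1743  ⇒  Var(R_m) = 259.1743 / 6 = 43.1957
β = Cov / Var(R_m) = 78.1545 / 43.1957 = 1.8093

1.809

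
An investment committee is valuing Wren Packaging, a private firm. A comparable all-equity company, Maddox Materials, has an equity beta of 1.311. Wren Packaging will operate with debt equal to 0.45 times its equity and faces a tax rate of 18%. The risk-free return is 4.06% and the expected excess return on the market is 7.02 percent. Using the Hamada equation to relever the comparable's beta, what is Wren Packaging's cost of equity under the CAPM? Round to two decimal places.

16.66%

β_L = β_U × [1 + (1 − t)(D/E)] = 1.311 × [1 + (1 − 0.18) × 0.45]
    = 1.311 × [1 + 0.82 × 0.45] = 1.311 × 1.3690 = 1.7948
E(R) = R_f + β_L × MRP = 4.06% + 1.7948 × 7.02% = 16.66%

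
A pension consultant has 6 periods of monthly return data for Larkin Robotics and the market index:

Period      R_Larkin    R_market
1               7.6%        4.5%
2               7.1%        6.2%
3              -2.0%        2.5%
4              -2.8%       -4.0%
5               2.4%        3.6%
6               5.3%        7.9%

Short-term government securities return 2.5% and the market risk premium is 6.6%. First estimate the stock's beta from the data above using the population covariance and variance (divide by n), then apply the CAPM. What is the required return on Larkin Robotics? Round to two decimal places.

Mean R_i = (7.6 + 7.1 − 2.0 − 2.8 + 2.4 + 5.3) / 6 = 2.9333%
Mean R_m = (4.5 + 6.2 + 2.5 − 4.0 + 3.6 + 7.9) / 6 = 3.4500%
Σ(R_i − R̄_i)(R_m − R̄_m) = 74.2100  ⇒  Cov = 74.2100 / 6 = 12.3683
Σ(R_m − R̄_m)² = 84.8950  ⇒  Var(R_m) = 84.8950 / 6 = 14.1492
β = Cov / Var(R_m) = 12.3683 / 14.1492 = 0.8741
E(R) = R_f + β × MRP = 2.5% + 0.8741 × 6.6% = 8.27%

8.27%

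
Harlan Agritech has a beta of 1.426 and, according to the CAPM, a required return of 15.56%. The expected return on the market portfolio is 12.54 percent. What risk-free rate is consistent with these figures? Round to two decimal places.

5.45%

E(R) = R_f + β(E(R_m) − R_f) = R_f(1 − β) + β·E(R_m)
15.56% = R_f × (1 − 1.426) + 1.426 × 12.54%
15.56% = R_f × -0.426 + 17.88204%
R_f = (15.56% − 17.88204%) / -0.426 = 5.45%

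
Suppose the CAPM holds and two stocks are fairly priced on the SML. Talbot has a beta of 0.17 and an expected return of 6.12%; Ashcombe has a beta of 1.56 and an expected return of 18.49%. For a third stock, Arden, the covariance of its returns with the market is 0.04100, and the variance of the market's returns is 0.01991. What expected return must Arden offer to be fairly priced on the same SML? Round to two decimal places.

22.93%

MRP = (18.49% − 6.12%) / (1.56 − 0.17) = 8.8993%
R_f = 6.12% − 0.17 × 8.8993% = 4.6071%
β_Arden = Cov / Var(R_m) = 0.04100 / 0.01991 = 2.0593
E(R_Arden) = R_f + β × MRP = 4.6071% + 2.0593 × 8.8993% = 22.93%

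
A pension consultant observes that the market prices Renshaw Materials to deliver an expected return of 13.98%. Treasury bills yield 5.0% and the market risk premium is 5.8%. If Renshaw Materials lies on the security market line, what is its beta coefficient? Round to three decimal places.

β = (E(R) − R_f) / MRP = (13.98% − 5.0%) / 5.8% = 8.98% / 5.8% = 1.548

1.548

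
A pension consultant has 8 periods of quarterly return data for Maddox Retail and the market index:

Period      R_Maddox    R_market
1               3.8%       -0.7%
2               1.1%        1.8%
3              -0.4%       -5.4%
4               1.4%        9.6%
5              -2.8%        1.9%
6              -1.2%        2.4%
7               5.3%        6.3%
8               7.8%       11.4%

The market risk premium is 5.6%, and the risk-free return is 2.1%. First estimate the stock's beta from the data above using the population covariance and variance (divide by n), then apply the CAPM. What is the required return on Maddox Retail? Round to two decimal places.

4.17%

Mean R_i = (3.8 + 1.1 − 0.4 + 1.4 − 2.8 − 1.2 + 5.3 + 7.8) / 8 = 1.8750%
Mean R_m = (-0.7 + 1.8 − 5.4 + 9.6 + 1.9 + 2.4 + 6.3 + 11.4) / 8 = 3.4125%
Σ(R_i − R̄_i)(R_m − R̄_m) = 77.8425  ⇒  Cov = 77.8425 / 8 = 9.7303
Σ(R_m − R̄_m)² = 210.9088  ⇒  Var(R_m) = 210.9088 / 8 = 26.3636
β = Cov / Var(R_m) = 9.7303 / 26.3636 = 0.3691
E(R) = R_f + β × MRP = 2.1% + 0.3691 × 5.6% = 4.17%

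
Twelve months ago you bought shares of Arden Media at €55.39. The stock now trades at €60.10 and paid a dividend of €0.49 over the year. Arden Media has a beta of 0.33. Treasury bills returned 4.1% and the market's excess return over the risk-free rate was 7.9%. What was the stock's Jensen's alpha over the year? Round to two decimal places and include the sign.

+2.68%

Realised HPR = (P1 + D1 − P0) / P0 = (60.10 + 0.49 − 55.39) / 55.39 = 5.20 / 55.39 = 9.3880%
CAPM required = R_f + β·MRP = 4.1% + 0.33 × 7.9% = 6.7070%
α = realised − required = 9.3880% − 6.7070% = +2.68%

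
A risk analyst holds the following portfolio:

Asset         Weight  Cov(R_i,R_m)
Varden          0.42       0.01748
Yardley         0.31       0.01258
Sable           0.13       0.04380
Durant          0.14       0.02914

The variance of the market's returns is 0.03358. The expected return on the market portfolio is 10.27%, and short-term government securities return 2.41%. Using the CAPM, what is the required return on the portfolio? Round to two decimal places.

β_Varden = 0.01748 / 0.03358 = 0.5205
β_Yardley = 0.01258 / 0.03358 = 0.3746
β_Sable = 0.04380 / 0.03358 = 1.3043
β_Durant = 0.02914 / 0.03358 = 0.8678
β_P = Σ w_i β_i = 0.42×0.5205 + 0.31×0.3746 + 0.13×1.3043 + 0.14×0.8678 = 0.6258
MRP = 10.27% − 2.41% = 7.86%
E(R_P) = R_f + β_P × MRP = 2.41% + 0.6258 × 7.86% = 7.33%

7.33%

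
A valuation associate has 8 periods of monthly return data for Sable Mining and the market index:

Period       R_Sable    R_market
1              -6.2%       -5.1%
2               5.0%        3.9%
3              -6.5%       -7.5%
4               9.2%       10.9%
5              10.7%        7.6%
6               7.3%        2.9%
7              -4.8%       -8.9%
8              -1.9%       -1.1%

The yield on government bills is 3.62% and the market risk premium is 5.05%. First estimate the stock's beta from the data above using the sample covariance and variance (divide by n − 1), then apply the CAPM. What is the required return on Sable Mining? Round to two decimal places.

Mean R_i = (-6.2 + 5.0 − 6.5 + 9.2 + 10.7 + 7.3 − 4.8 − 1.9) / 8 = 1.6000%
Mean R_m = (-5.1 + 3.9 − 7.5 + 10.9 + 7.6 + 2.9 − 8.9 − 1.1) / 8 = 0.3375%
Σ(R_i − R̄_i)(R_m − R̄_m) = 343.1300  ⇒  Cov = 343.1300 / 7 = 49.0186
Σ(R_m − R̄_m)² = 361.9588  ⇒  Var(R_m) = 361.9588 / 7 = 51.7084
β = Cov / Var(R_m) = 49.0186 / 51.7084 = 0.9480
E(R) = R_f + β × MRP = 3.62% + 0.9480 × 5.05% = 8.41%

8.41%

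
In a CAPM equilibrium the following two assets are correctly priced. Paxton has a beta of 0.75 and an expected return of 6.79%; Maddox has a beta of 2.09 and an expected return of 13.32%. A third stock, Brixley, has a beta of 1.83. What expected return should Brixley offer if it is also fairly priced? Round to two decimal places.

12.05%

MRP (SML slope) = (13.32% − 6.79%) / (2.09 − 0.75) = 6.53% / 1.34 = 4.8731%
R_f (intercept) = 6.79% − 0.75 × 4.8731% = 3.1352%
E(R_Brixley) = R_f + β × MRP = 3.1352% + 1.83 × 4.8731% = 12.05%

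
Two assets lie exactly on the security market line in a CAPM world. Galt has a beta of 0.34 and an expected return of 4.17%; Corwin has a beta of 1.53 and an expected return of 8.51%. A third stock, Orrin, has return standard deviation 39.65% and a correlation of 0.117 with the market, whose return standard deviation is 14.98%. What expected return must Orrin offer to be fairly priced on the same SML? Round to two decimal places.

MRP = (8.51% − 4.17%) / (1.53 − 0.34) = 3.6471%
R_f = 4.17% − 0.34 × 3.6471% = 2.9300%
β_Orrin = ρ·σ_i/σ_m = 0.117 × 39.65 / 14.98 = 0.3097
E(R_Orrin) = R_f + β × MRP = 2.9300% + 0.3097 × 3.6471% = 4.06%

4.06%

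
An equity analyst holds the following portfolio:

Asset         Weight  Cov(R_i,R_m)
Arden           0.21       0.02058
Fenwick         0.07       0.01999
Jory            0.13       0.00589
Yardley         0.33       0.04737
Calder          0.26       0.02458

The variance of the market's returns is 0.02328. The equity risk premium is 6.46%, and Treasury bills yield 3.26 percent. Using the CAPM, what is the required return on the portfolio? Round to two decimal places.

β_Arden = 0.02058 / 0.02328 = 0.8840
β_Fenwick = 0.01999 / 0.02328 = 0.8587
β_Jory = 0.00589 / 0.02328 = 0.2530
β_Yardley = 0.04737 / 0.02328 = 2.0348
β_Calder = 0.02458 / 0.02328 = 1.0558
β_P = Σ w_i β_i = 0.21×0.8840 + 0.07×0.8587 + 0.13×0.2530 + 0.33×2.0348 + 0.26×1.0558 = 1.2246
E(R_P) = R_f + β_P × MRP = 3.26% + 1.2246 × 6.46% = 11.17%

11.17%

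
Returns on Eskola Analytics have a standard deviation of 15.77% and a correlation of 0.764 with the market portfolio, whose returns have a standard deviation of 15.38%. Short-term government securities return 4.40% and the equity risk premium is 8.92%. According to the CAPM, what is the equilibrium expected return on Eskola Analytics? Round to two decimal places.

β = ρ × σ_i / σ_m = 0.764 × 15.77% / 15.38% = 0.7834
E(R) = 4.40% + 0.7834 × 8.92% = 11.39%

11.39%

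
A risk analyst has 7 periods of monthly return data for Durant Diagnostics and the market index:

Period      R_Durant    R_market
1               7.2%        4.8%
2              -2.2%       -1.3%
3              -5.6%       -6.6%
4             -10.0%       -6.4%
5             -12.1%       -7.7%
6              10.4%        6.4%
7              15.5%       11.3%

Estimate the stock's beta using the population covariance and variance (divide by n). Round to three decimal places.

1.403

Mean R_i = (7.2 − 2.2 − 5.6 − 10.0 − 12.1 + 10.4 + 15.5) / 7 = 0.4571%
Mean R_m = (4.8 − 1.3 − 6.6 − 6.4 − 7.7 + 6.4 + 11.3) / 7 = 0.0714%
Σ(R_i − R̄_i)(R_m − R̄_m) = 473.0314  ⇒  Cov = 473.0314 / 7 = 67.5759
Σ(R_m − R̄_m)² = 337.1543  ⇒  Var(R_m) = 337.1543 / 7 = 48.1649
β = Cov / Var(R_m) = 67.5759 / 48.1649 = 1.4030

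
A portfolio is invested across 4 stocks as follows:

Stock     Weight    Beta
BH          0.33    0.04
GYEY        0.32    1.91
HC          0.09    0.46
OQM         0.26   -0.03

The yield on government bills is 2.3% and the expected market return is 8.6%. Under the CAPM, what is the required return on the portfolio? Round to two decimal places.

β_P = Σ w_i β_i = 0.33×0.04 + 0.32×1.91 + 0.09×0.46 + 0.26×-0.03 = 0.6580
MRP = 8.6% − 2.3% = 6.30%
E(R_P) = R_f + β_P × MRP = 2.3% + 0.6580 × 6.3% = 6.45%

6.45%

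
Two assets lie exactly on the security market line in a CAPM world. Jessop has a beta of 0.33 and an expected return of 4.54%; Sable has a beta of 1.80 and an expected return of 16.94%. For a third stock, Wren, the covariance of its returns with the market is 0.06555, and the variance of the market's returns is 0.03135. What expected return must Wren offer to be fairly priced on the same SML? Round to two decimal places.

19.39%

MRP = (16.94% − 4.54%) / (1.80 − 0.33) = 8.4354%
R_f = 4.54% − 0.33 × 8.4354% = 1.7563%
β_Wren = Cov / Var(R_m) = 0.06555 / 0.03135 = 2.0909
E(R_Wren) = R_f + β × MRP = 1.7563% + 2.0909 × 8.4354% = 19.39%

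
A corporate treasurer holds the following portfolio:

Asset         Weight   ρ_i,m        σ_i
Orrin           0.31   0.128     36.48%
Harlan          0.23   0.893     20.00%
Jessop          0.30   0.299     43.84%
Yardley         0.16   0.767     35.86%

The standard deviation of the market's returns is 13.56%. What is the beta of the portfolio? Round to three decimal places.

1.024

β_Orrin = 0.128 × 36.48% / 13.56% = 0.3444
β_Harlan = 0.893 × 20.00% / 13.56% = 1.3171
β_Jessop = 0.299 × 43.84% / 13.56% = 0.9667
β_Yardley = 0.767 × 35.86% / 13.56% = 2.0284
β_P = Σ w_i β_i = 0.31×0.3444 + 0.23×1.3171 + 0.30×0.9667 + 0.16×2.0284 = 1.0243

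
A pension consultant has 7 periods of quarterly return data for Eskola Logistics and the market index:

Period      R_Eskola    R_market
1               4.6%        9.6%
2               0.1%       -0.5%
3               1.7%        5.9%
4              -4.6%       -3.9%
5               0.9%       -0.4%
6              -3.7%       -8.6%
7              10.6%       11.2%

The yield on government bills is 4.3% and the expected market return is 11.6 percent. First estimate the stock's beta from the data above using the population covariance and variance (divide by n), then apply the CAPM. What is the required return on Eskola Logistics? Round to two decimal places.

Mean R_i = (4.6 + 0.1 + 1.7 − 4.6 + 0.9 − 3.7 + 10.6) / 7 = 1.3714%
Mean R_m = (9.6 − 0.5 + 5.9 − 3.9 − 0.4 − 8.6 + 11.2) / 7 = 1.9000%
Σ(R_i − R̄_i)(R_m − R̄_m) = 204.0200  ⇒  Cov = 204.0200 / 7 = 29.1457
Σ(R_m − R̄_m)² = 316.7200  ⇒  Var(R_m) = 316.7200 / 7 = 45.2457
β = Cov / Var(R_m) = 29.1457 / 45.2457 = 0.6442
MRP = 11.6% − 4.3% = 7.30%
E(R) = R_f + β × MRP = 4.3% + 0.6442 × 7.3% = 9.00%

9.00%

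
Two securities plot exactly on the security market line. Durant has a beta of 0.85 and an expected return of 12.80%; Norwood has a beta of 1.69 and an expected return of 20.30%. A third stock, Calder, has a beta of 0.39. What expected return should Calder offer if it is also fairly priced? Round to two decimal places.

8.69%

MRP (SML slope) = (20.30% − 12.80%) / (1.69 − 0.85) = 7.50% / 0.84 = 8.9286%
R_f (intercept) = 12.80% − 0.85 × 8.9286% = 5.2107%
E(R_Calder) = R_f + β × MRP = 5.2107% + 0.39 × 8.9286% = 8.69%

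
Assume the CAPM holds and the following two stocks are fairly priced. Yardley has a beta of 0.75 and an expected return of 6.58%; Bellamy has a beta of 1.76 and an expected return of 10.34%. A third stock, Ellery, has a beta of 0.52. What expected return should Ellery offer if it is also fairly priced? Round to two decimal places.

5.72%

MRP (SML slope) = (10.34% − 6.58%) / (1.76 − 0.75) = 3.76% / 1.01 = 3.7228%
R_f (intercept) = 6.58% − 0.75 × 3.7228% = 3.7879%
E(R_Ellery) = R_f + β × MRP = 3.7879% + 0.52 × 3.7228% = 5.72%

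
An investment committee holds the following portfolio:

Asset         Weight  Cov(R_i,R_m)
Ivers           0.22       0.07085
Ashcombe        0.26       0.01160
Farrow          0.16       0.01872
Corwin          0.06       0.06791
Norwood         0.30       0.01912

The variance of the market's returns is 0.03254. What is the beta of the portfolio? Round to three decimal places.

β_Ivers = 0.07085 / 0.03254 = 2.1773
β_Ashcombe = 0.01160 / 0.03254 = 0.3565
β_Farrow = 0.01872 / 0.03254 = 0.5753
β_Corwin = 0.06791 / 0.03254 = 2.0870
β_Norwood = 0.01912 / 0.03254 = 0.5876
β_P = Σ w_i β_i = 0.22×2.1773 + 0.26×0.3565 + 0.16×0.5753 + 0.06×2.0870 + 0.30×0.5876 = 0.9652

0.965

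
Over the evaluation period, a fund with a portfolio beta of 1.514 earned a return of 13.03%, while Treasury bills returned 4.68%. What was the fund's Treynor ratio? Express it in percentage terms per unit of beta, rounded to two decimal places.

5.52%

Treynor = (R_P − R_f) / β_P = (13.03% − 4.68%) / 1.5140 = 8.35% / 1.5140 = 5.52%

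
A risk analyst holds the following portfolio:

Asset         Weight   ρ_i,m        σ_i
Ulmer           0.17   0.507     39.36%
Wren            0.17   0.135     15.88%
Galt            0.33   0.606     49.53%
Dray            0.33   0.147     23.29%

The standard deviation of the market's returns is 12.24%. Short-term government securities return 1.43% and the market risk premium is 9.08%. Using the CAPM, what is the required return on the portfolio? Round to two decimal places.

12.40%

β_Ulmer = 0.507 × 39.36% / 12.24% = 1.6304
β_Wren = 0.135 × 15.88% / 12.24% = 0.1751
β_Galt = 0.606 × 49.53% / 12.24% = 2.4522
β_Dray = 0.147 × 23.29% / 12.24% = 0.2797
β_P = Σ w_i β_i = 0.17×1.6304 + 0.17×0.1751 + 0.33×2.4522 + 0.33×0.2797 = 1.2085
E(R_P) = R_f + β_P × MRP = 1.43% + 1.2085 × 9.08% = 12.40%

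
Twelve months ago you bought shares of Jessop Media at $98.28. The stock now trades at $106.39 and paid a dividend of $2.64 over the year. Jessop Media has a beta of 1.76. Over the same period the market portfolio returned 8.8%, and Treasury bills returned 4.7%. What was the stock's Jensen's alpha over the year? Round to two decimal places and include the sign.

-0.98%

Realised HPR = (P1 + D1 − P0) / P0 = (106.39 + 2.64 − 98.28) / 98.28 = 10.75 / 98.28 = 10.9381%
MRP = 8.8% − 4.7% = 4.10%
CAPM required = R_f + β·MRP = 4.7% + 1.76 × 4.1% = 11.9160%
α = realised − required = 10.9381% − 11.9160% = -0.98%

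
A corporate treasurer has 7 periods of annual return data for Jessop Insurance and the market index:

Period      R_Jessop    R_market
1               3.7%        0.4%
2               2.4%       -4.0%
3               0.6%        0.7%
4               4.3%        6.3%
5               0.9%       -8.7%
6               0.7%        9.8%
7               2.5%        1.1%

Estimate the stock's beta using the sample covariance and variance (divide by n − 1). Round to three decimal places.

Mean R_i = (3.7 + 2.4 + 0.6 + 4.3 + 0.9 + 0.7 + 2.5) / 7 = 2.1571%
Mean R_m = (0.4 − 4.0 + 0.7 + 6.3 − 8.7 + 9.8 + 1.1) / 7 = 0.8000%
Σ(R_i − R̄_i)(R_m − R̄_m) = 9.0900  ⇒  Cov = 9.0900 / 6 = 1.5150
Σ(R_m − R̄_m)² = 224.8000  ⇒  Var(R_m) = 224.8000 / 6 = 37.4667
β = Cov / Var(R_m) = 1.5150 / 37.4667 = 0.0404

0.040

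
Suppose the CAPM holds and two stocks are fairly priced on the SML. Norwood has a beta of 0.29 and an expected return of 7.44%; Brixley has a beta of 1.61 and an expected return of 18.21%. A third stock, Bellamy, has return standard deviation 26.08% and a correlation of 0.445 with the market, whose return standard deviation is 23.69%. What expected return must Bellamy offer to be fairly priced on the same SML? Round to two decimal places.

MRP = (18.21% − 7.44%) / (1.61 − 0.29) = 8.1591%
R_f = 7.44% − 0.29 × 8.1591% = 5.0739%
β_Bellamy = ρ·σ_i/σ_m = 0.445 × 26.08 / 23.69 = 0.4899
E(R_Bellamy) = R_f + β × MRP = 5.0739% + 0.4899 × 8.1591% = 9.07%

9.07%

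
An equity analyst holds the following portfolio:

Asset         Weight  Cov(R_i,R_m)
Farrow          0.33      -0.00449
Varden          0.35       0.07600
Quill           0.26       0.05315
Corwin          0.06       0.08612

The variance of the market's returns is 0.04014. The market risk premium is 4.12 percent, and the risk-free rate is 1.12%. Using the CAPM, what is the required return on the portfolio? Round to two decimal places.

β_Farrow = -0.00449 / 0.04014 = -0.1119
β_Varden = 0.07600 / 0.04014 = 1.8934
β_Quill = 0.05315 / 0.04014 = 1.3241
β_Corwin = 0.08612 / 0.04014 = 2.1455
β_P = Σ w_i β_i = 0.33×-0.1119 + 0.35×1.8934 + 0.26×1.3241 + 0.06×2.1455 = 1.0988
E(R_P) = R_f + β_P × MRP = 1.12% + 1.0988 × 4.12% = 5.65%

5.65%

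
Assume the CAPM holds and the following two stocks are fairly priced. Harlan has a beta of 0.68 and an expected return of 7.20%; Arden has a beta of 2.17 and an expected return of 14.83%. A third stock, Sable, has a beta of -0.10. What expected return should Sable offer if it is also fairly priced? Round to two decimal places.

3.21%

MRP (SML slope) = (14.83% − 7.20%) / (2.17 − 0.68) = 7.63% / 1.49 = 5.1208%
R_f (intercept) = 7.20% − 0.68 × 5.1208% = 3.7179%
E(R_Sable) = R_f + β × MRP = 3.7179% + -0.10 × 5.1208% = 3.21%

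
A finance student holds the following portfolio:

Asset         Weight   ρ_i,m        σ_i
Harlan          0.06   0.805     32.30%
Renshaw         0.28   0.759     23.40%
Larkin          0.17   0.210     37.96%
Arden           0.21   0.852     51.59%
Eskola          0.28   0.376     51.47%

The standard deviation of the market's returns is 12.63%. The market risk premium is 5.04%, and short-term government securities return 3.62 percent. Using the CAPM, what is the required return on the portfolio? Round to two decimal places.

β_Harlan = 0.805 × 32.30% / 12.63% = 2.0587
β_Renshaw = 0.759 × 23.40% / 12.63% = 1.4062
β_Larkin = 0.210 × 37.96% / 12.63% = 0.6312
β_Arden = 0.852 × 51.59% / 12.63% = 3.4802
β_Eskola = 0.376 × 51.47% / 12.63% = 1.5323
β_P = Σ w_i β_i = 0.06×2.0587 + 0.28×1.4062 + 0.17×0.6312 + 0.21×3.4802 + 0.28×1.5323 = 1.7844
E(R_P) = R_f + β_P × MRP = 3.62% + 1.7844 × 5.04% = 12.61%

12.61%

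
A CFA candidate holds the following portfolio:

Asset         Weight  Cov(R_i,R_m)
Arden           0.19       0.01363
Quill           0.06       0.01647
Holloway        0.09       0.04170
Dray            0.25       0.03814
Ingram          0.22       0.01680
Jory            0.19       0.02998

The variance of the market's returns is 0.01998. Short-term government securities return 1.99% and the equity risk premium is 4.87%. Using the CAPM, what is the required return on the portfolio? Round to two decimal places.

β_Arden = 0.01363 / 0.01998 = 0.6822
β_Quill = 0.01647 / 0.01998 = 0.8243
β_Holloway = 0.04170 / 0.01998 = 2.0871
β_Dray = 0.03814 / 0.01998 = 1.9089
β_Ingram = 0.01680 / 0.01998 = 0.8408
β_Jory = 0.02998 / 0.01998 = 1.5005
β_P = Σ w_i β_i = 0.19×0.6822 + 0.06×0.8243 + 0.09×2.0871 + 0.25×1.9089 + 0.22×0.8408 + 0.19×1.5005 = 1.3142
E(R_P) = R_f + β_P × MRP = 1.99% + 1.3142 × 4.87% = 8.39%

8.39%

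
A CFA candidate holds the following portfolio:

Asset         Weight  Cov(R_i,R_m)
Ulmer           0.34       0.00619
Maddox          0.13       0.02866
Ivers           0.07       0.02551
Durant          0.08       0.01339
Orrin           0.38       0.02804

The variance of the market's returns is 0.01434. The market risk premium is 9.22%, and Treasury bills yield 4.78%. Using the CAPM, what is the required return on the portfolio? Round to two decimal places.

β_Ulmer = 0.00619 / 0.01434 = 0.4317
β_Maddox = 0.02866 / 0.01434 = 1.9986
β_Ivers = 0.02551 / 0.01434 = 1.7789
β_Durant = 0.01339 / 0.01434 = 0.9338
β_Orrin = 0.02804 / 0.01434 = 1.9554
β_P = Σ w_i β_i = 0.34×0.4317 + 0.13×1.9986 + 0.07×1.7789 + 0.08×0.9338 + 0.38×1.9554 = 1.3489
E(R_P) = R_f + β_P × MRP = 4.78% + 1.3489 × 9.22% = 17.22%

17.22%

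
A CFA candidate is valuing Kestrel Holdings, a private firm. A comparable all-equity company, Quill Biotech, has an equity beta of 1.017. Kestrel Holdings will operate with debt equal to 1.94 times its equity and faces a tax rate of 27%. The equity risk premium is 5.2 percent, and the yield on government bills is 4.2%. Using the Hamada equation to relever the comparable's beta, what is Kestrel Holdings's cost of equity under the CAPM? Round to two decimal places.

β_L = β_U × [1 + (1 − t)(D/E)] = 1.017 × [1 + (1 − 0.27) × 1.94]
    = 1.017 × [1 + 0.73 × 1.94] = 1.017 × 2.4162 = 2.4573
E(R) = R_f + β_L × MRP = 4.2% + 2.4573 × 5.2% = 16.98%

16.98%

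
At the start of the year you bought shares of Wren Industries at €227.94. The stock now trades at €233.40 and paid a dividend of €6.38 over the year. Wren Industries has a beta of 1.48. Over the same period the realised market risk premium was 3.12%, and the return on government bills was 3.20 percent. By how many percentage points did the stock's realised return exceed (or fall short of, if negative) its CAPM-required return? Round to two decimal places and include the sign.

-2.62%

Realised HPR = (P1 + D1 − P0) / P0 = (233.40 + 6.38 − 227.94) / 227.94 = 11.84 / 227.94 = 5.1943%
CAPM required = R_f + β·MRP = 3.20% + 1.48 × 3.12% = 7.8176%
α = realised − required = 5.1943% − 7.8176% = -2.62%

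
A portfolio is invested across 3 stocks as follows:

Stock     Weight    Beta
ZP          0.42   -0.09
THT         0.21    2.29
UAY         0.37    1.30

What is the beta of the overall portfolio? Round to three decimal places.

β_P = Σ w_i β_i = 0.42×-0.09 + 0.21×2.29 + 0.37×1.30 = 0.9241

0.924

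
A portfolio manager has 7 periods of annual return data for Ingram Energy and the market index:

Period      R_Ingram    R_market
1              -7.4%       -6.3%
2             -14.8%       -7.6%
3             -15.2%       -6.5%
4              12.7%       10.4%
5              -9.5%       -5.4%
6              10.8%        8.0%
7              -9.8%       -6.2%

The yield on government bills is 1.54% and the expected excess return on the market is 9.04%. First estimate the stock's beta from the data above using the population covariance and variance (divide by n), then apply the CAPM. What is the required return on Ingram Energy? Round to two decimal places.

Mean R_i = (-7.4 − 14.8 − 15.2 + 12.7 − 9.5 + 10.8 − 9.8) / 7 = -4.7429%
Mean R_m = (-6.3 − 7.6 − 6.5 + 10.4 − 5.4 + 8.0 − 6.2) / 7 = -1.9429%
Σ(R_i − R̄_i)(R_m − R̄_m) = 523.9371  ⇒  Cov = 523.9371 / 7 = 74.8482
Σ(R_m − R̄_m)² = 353.0371  ⇒  Var(R_m) = 353.0371 / 7 = 50.4339
β = Cov / Var(R_m) = 74.8482 / 50.4339 = 1.4841
E(R) = R_f + β × MRP = 1.54% + 1.4841 × 9.04% = 14.96%

14.96%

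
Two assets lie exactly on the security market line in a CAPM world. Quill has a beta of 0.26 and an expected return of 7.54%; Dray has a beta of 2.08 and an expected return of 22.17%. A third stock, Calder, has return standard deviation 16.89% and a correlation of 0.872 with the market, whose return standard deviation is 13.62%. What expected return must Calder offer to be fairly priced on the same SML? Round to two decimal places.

MRP = (22.17% − 7.54%) / (2.08 − 0.26) = 8.0385%
R_f = 7.54% − 0.26 × 8.0385% = 5.4500%
β_Calder = ρ·σ_i/σ_m = 0.872 × 16.89 / 13.62 = 1.0814
E(R_Calder) = R_f + β × MRP = 5.4500% + 1.0814 × 8.0385% = 14.14%

14.14%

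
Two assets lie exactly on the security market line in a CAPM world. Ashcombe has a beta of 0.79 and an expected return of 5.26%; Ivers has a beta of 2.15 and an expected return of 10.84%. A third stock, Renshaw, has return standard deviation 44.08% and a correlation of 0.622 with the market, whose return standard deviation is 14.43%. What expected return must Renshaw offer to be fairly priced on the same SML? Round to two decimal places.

9.81%

MRP = (10.84% − 5.26%) / (2.15 − 0.79) = 4.1029%
R_f = 5.26% − 0.79 × 4.1029% = 2.0187%
β_Renshaw = ρ·σ_i/σ_m = 0.622 × 44.08 / 14.43 = 1.9001
E(R_Renshaw) = R_f + β × MRP = 2.0187% + 1.9001 × 4.1029% = 9.81%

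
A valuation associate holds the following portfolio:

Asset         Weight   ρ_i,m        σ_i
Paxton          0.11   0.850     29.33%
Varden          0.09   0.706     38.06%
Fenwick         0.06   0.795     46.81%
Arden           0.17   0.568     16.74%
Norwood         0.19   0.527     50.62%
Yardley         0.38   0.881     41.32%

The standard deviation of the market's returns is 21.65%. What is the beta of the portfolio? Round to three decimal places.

β_Paxton = 0.850 × 29.33% / 21.65% = 1.1515
β_Varden = 0.706 × 38.06% / 21.65% = 1.2411
β_Fenwick = 0.795 × 46.81% / 21.65% = 1.7189
β_Arden = 0.568 × 16.74% / 21.65% = 0.4392
β_Norwood = 0.527 × 50.62% / 21.65% = 1.2322
β_Yardley = 0.881 × 41.32% / 21.65% = 1.6814
β_P = Σ w_i β_i = 0.11×1.1515 + 0.09×1.2411 + 0.06×1.7189 + 0.17×0.4392 + 0.19×1.2322 + 0.38×1.6814 = 1.2892

1.289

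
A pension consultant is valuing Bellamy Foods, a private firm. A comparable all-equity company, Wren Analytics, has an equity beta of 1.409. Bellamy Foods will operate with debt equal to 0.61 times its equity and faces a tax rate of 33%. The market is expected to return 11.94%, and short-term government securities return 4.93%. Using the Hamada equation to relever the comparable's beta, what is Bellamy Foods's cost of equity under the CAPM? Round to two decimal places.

18.84%

β_L = β_U × [1 + (1 − t)(D/E)] = 1.409 × [1 + (1 − 0.33) × 0.61]
    = 1.409 × [1 + 0.67 × 0.61] = 1.409 × 1.4087 = 1.9849
MRP = 11.94% − 4.93% = 7.01%
E(R) = R_f + β_L × MRP = 4.93% + 1.9849 × 7.01% = 18.84%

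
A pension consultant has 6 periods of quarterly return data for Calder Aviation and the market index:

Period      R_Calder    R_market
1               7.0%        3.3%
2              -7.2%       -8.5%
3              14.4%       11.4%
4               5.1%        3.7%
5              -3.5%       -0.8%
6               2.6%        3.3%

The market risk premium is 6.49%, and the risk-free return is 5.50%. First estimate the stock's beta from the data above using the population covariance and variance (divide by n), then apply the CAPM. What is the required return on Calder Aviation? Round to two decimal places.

12.84%

Mean R_i = (7.0 − 7.2 + 14.4 + 5.1 − 3.5 + 2.6) / 6 = 3.0667%
Mean R_m = (3.3 − 8.5 + 11.4 + 3.7 − 0.8 + 3.3) / 6 = 2.0667%
Σ(R_i − R̄_i)(R_m − R̄_m) = 240.6833  ⇒  Cov = 240.6833 / 6 = 40.1139
Σ(R_m − R̄_m)² = 212.6933  ⇒  Var(R_m) = 212.6933 / 6 = 35.4489
β = Cov / Var(R_m) = 40.1139 / 35.4489 = 1.1316
E(R) = R_f + β × MRP = 5.50% + 1.1316 × 6.49% = 12.84%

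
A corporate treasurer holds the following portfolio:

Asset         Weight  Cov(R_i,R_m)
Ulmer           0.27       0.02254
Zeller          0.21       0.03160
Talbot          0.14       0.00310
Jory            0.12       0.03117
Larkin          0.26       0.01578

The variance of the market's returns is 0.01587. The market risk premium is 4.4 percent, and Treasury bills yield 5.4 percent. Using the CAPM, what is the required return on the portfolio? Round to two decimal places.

β_Ulmer = 0.02254 / 0.01587 = 1.4203
β_Zeller = 0.03160 / 0.01587 = 1.9912
β_Talbot = 0.00310 / 0.01587 = 0.1953
β_Jory = 0.03117 / 0.01587 = 1.9641
β_Larkin = 0.01578 / 0.01587 = 0.9943
β_P = Σ w_i β_i = 0.27×1.4203 + 0.21×1.9912 + 0.14×0.1953 + 0.12×1.9641 + 0.26×0.9943 = 1.3232
E(R_P) = R_f + β_P × MRP = 5.4% + 1.3232 × 4.4% = 11.22%

11.22%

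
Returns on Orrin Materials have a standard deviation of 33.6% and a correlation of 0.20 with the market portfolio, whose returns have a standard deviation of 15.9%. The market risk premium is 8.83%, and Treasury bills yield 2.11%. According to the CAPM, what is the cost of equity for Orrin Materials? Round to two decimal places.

β = ρ × σ_i / σ_m = 0.20 × 33.6% / 15.9% = 0.4226
E(R) = 2.11% + 0.4226 × 8.83% = 5.84%

5.84%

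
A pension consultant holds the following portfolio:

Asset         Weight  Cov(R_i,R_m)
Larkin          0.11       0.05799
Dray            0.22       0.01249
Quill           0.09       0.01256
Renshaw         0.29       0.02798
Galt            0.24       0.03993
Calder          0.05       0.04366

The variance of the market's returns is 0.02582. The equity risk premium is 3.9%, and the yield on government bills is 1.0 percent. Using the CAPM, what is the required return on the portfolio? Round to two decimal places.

5.55%

β_Larkin = 0.05799 / 0.02582 = 2.2459
β_Dray = 0.01249 / 0.02582 = 0.4837
β_Quill = 0.01256 / 0.02582 = 0.4864
β_Renshaw = 0.02798 / 0.02582 = 1.0837
β_Galt = 0.03993 / 0.02582 = 1.5465
β_Calder = 0.04366 / 0.02582 = 1.6909
β_P = Σ w_i β_i = 0.11×2.2459 + 0.22×0.4837 + 0.09×0.4864 + 0.29×1.0837 + 0.24×1.5465 + 0.05×1.6909 = 1.1672
E(R_P) = R_f + β_P × MRP = 1.0% + 1.1672 × 3.9% = 5.55%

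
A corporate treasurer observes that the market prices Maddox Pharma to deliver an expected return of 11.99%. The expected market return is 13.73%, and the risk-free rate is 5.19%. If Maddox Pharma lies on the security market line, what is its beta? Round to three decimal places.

0.796

MRP = 13.73% − 5.19% = 8.54%
β = (E(R) − R_f) / MRP = (11.99% − 5.19%) / 8.54% = 6.80% / 8.54% = 0.796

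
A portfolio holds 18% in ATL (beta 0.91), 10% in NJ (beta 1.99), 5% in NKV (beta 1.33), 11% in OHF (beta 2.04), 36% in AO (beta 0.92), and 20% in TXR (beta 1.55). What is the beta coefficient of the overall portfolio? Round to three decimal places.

1.295

β_P = Σ w_i β_i = 0.18×0.91 + 0.10×1.99 + 0.05×1.33 + 0.11×2.04 + 0.36×0.92 + 0.20×1.55 = 1.2949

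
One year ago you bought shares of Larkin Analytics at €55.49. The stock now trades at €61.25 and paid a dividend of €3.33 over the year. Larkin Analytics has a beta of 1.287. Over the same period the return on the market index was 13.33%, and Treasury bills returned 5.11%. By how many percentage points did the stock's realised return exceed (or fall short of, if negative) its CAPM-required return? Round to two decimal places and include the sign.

Realised HPR = (P1 + D1 − P0) / P0 = (61.25 + 3.33 − 55.49) / 55.49 = 9.09 / 55.49 = 16.3813%
MRP = 13.33% − 5.11% = 8.22%
CAPM required = R_f + β·MRP = 5.11% + 1.287 × 8.22% = 15.68914%
α = realised − required = 16.3813% − 15.68914% = +0.69%

+0.69%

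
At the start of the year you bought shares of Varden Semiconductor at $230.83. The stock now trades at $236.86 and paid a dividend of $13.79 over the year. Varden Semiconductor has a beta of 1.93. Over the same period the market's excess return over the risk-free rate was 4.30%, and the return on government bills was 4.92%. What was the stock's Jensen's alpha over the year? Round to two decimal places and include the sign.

Realised HPR = (P1 + D1 − P0) / P0 = (236.86 + 13.79 − 230.83) / 230.83 = 19.82 / 230.83 = 8.5864%
CAPM required = R_f + β·MRP = 4.92% + 1.93 × 4.30% = 13.2190%
α = realised − required = 8.5864% − 13.2190% = -4.63%

-4.63%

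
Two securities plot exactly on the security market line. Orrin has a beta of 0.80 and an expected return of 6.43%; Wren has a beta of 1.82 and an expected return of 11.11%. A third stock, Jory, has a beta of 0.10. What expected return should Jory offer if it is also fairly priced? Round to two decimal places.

MRP (SML slope) = (11.11% − 6.43%) / (1.82 − 0.80) = 4.68% / 1.02 = 4.5882%
R_f (intercept) = 6.43% − 0.80 × 4.5882% = 2.7594%
E(R_Jory) = R_f + β × MRP = 2.7594% + 0.10 × 4.5882% = 3.22%

3.22%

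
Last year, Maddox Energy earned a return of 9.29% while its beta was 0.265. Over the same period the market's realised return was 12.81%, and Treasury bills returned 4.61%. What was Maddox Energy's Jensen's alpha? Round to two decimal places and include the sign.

Market excess return = 12.81% − 4.61% = 8.20%
CAPM benchmark = R_f + β(R_m − R_f) = 4.61% + 0.265 × 8.20% = 6.78300%
α = actual − benchmark = 9.29% − 6.78300% = +2.51%

+2.51%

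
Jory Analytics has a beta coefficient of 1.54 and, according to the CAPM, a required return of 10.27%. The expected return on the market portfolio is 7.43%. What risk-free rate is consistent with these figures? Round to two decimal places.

2.17%

E(R) = R_f + β(E(R_m) − R_f) = R_f(1 − β) + β·E(R_m)
10.27% = R_f × (1 − 1.54) + 1.54 × 7.43%
10.27% = R_f × -0.54 + 11.4422%
R_f = (10.27% − 11.4422%) / -0.54 = 2.17%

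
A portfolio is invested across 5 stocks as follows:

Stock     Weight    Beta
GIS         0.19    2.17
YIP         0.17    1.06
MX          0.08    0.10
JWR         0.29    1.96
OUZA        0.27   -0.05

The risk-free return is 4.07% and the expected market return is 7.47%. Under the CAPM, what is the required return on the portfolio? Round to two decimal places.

8.00%

β_P = Σ w_i β_i = 0.19×2.17 + 0.17×1.06 + 0.08×0.10 + 0.29×1.96 + 0.27×-0.05 = 1.1554
MRP = 7.47% − 4.07% = 3.40%
E(R_P) = R_f + β_P × MRP = 4.07% + 1.1554 × 3.40% = 8.00%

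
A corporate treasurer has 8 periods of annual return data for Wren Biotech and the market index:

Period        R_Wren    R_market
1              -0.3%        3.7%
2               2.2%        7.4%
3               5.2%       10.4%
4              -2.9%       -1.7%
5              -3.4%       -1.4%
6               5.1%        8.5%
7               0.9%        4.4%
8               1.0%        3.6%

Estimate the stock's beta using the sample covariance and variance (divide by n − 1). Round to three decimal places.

Mean R_i = (-0.3 + 2.2 + 5.2 − 2.9 − 3.4 + 5.1 + 0.9 + 1.0) / 8 = 0.9750%
Mean R_m = (3.7 + 7.4 + 10.4 − 1.7 − 1.4 + 8.5 + 4.4 + 3.6) / 8 = 4.3625%
Σ(R_i − R̄_i)(R_m − R̄_m) = 95.8225  ⇒  Cov = 95.8225 / 7 = 13.6889
Σ(R_m − R̄_m)² = 133.7788  ⇒  Var(R_m) = 133.7788 / 7 = 19.1113
β = Cov / Var(R_m) = 13.6889 / 19.1113 = 0.7163

0.716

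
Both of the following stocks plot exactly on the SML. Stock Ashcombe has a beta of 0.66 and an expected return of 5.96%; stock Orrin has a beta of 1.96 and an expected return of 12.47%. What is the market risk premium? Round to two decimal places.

Both satisfy E(R) = R_f + β·MRP, so the slope of the SML is
MRP = (12.47% − 5.96%) / (1.96 − 0.66) = 6.51% / 1.30 = 5.0077%

5.01%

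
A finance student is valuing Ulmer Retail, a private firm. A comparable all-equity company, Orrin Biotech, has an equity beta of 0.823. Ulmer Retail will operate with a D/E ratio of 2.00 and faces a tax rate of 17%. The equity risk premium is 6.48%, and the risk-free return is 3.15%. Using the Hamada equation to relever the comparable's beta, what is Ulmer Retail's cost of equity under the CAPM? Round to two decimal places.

β_L = β_U × [1 + (1 − t)(D/E)] = 0.823 × [1 + (1 − 0.17) × 2.00]
    = 0.823 × [1 + 0.83 × 2.00] = 0.823 × 2.6600 = 2.1892
E(R) = R_f + β_L × MRP = 3.15% + 2.1892 × 6.48% = 17.34%

17.34%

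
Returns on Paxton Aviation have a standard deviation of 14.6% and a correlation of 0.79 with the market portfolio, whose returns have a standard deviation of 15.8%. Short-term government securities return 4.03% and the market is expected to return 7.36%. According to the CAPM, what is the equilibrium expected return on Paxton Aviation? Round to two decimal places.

β = ρ × σ_i / σ_m = 0.79 × 14.6% / 15.8% = 0.7300
MRP = 7.36% − 4.03% = 3.33%
E(R) = 4.03% + 0.7300 × 3.33% = 6.46%

6.46%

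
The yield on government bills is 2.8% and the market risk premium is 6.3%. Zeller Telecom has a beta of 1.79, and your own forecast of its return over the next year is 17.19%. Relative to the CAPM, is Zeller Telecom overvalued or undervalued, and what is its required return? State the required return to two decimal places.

Undervalued; required return 14.08%

Required return = R_f + β·MRP = 2.8% + 1.79 × 6.3% = 14.08%
Forecast 17.19% > required 14.08% → the stock plots above the SML → undervalued.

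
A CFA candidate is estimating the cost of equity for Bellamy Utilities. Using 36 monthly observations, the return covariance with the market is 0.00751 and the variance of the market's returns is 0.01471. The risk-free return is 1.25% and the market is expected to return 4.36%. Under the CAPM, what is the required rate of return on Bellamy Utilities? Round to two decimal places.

2.84%

β = Cov(R_i, R_m) / Var(R_m) = 0.00751 / 0.01471 = 0.5105
MRP = 4.36% − 1.25% = 3.11%
E(R) = R_f + β × MRP = 1.25% + 0.5105 × 3.11% = 2.84%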